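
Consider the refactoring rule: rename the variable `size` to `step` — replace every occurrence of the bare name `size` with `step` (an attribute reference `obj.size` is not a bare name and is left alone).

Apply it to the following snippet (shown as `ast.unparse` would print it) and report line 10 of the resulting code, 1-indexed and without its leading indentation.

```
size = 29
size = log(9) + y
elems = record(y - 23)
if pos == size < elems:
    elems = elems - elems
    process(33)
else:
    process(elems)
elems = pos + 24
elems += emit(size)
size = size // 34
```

Transformed code:
step = 29
step = log(9) + y
elems = record(y - 23)
if pos == step < elems:
    elems = elems - elems
    process(33)
else:
    process(elems)
elems = pos + 24
elems += emit(step)
step = step // 34

elems += emit(step)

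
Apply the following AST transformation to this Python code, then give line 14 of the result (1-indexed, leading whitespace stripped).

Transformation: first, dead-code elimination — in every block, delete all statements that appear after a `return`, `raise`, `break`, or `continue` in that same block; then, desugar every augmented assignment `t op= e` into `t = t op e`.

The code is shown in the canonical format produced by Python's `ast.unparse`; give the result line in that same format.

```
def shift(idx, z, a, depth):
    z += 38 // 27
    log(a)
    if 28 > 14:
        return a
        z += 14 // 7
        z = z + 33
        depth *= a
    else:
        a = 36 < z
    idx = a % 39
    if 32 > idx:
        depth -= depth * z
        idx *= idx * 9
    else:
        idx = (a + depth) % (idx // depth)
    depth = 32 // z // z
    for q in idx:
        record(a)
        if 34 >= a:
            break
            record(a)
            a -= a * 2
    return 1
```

Transformed code:
def shift(idx, z, a, depth):
    z = z + 38 // 27
    log(a)
    if 28 > 14:
        return a
    else:
        a = 36 < z
    idx = a % 39
    if 32 > idx:
        depth = depth - depth * z
        idx = idx * (idx * 9)
    else:
        idx = (a + depth) % (idx // depth)
    depth = 32 // z // z
    for q in idx:
        record(a)
        if 34 >= a:
            break
    return 1

depth = 32 // z // z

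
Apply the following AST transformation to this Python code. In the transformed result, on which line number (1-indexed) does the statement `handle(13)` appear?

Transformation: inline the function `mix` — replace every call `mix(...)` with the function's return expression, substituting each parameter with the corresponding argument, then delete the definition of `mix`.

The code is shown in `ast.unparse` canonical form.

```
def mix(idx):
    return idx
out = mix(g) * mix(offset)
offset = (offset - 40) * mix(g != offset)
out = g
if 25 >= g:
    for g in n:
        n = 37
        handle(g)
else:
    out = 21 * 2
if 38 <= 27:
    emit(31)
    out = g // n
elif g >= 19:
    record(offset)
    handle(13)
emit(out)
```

15

Transformed code:
out = g * offset
offset = (offset - 40) * (g != offset)
out = g
if 25 >= g:
    for g in n:
        n = 37
        handle(g)
else:
    out = 21 * 2
if 38 <= 27:
    emit(31)
    out = g // n
elif g >= 19:
    record(offset)
    handle(13)
emit(out)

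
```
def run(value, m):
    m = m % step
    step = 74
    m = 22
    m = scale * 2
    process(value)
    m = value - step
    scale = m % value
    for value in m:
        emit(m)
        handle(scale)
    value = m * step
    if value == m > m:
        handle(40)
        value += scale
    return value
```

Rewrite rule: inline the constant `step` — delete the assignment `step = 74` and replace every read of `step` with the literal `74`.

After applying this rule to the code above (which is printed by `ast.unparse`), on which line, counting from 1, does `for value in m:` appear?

8

Transformed code:
def run(value, m):
    m = m % 74
    m = 22
    m = scale * 2
    process(value)
    m = value - 74
    scale = m % value
    for value in m:
        emit(m)
        handle(scale)
    value = m * 74
    if value == m > m:
        handle(40)
        value += scale
    return value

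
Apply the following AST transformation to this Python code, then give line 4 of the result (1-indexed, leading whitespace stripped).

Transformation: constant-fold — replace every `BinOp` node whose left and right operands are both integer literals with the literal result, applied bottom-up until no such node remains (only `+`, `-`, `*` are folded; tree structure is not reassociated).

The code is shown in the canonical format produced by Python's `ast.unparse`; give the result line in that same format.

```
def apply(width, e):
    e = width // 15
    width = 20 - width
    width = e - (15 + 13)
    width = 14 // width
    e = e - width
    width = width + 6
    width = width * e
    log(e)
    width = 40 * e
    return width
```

width = e - 28

Transformed code:
def apply(width, e):
    e = width // 15
    width = 20 - width
    width = e - 28
    width = 14 // width
    e = e - width
    width = width + 6
    width = width * e
    log(e)
    width = 40 * e
    return width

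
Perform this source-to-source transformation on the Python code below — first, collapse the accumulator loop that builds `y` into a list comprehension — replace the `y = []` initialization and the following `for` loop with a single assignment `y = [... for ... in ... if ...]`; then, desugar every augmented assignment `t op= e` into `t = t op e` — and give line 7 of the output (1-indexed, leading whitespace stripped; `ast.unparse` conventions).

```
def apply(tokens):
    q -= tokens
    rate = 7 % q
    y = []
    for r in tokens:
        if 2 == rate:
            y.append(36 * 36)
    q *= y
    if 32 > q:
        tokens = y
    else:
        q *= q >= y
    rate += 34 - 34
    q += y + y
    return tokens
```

Transformed code:
def apply(tokens):
    q = q - tokens
    rate = 7 % q
    y = [36 * 36 for r in tokens if 2 == rate]
    q = q * y
    if 32 > q:
        tokens = y
    else:
        q = q * (q >= y)
    rate = rate + (34 - 34)
    q = q + (y + y)
    return tokens

tokens = y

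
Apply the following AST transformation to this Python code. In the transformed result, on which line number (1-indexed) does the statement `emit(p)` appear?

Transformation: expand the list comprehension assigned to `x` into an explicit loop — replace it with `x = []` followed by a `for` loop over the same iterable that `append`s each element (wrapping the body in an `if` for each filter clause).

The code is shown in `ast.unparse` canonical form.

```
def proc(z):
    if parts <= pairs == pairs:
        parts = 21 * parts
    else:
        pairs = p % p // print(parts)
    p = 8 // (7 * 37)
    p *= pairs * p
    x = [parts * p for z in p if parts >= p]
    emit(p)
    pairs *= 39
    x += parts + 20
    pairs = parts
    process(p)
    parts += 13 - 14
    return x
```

12

Transformed code:
def proc(z):
    if parts <= pairs == pairs:
        parts = 21 * parts
    else:
        pairs = p % p // print(parts)
    p = 8 // (7 * 37)
    p *= pairs * p
    x = []
    for z in p:
        if parts >= p:
            x.append(parts * p)
    emit(p)
    pairs *= 39
    x += parts + 20
    pairs = parts
    process(p)
    parts += 13 - 14
    return x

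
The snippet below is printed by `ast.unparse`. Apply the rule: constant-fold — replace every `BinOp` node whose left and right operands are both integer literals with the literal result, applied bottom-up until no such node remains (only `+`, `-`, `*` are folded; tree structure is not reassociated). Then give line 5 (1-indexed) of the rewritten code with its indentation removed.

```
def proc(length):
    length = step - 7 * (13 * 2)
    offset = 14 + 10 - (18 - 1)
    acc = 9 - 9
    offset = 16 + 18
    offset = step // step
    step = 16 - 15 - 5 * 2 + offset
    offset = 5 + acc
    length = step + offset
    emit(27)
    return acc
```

offset = 34

Transformed code:
def proc(length):
    length = step - 182
    offset = 7
    acc = 0
    offset = 34
    offset = step // step
    step = -9 + offset
    offset = 5 + acc
    length = step + offset
    emit(27)
    return acc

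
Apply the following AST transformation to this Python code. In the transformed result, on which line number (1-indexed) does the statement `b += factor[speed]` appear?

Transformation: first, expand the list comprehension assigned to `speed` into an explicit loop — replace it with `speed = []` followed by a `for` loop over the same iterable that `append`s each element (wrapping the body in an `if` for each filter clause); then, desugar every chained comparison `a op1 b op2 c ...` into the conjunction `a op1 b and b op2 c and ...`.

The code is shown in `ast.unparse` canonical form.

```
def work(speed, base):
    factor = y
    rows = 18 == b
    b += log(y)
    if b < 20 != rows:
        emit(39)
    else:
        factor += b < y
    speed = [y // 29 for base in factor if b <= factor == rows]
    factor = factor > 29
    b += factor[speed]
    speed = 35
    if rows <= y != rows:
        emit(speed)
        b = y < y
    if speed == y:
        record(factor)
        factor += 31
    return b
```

Transformed code:
def work(speed, base):
    factor = y
    rows = 18 == b
    b += log(y)
    if b < 20 and 20 != rows:
        emit(39)
    else:
        factor += b < y
    speed = []
    for base in factor:
        if b <= factor and factor == rows:
            speed.append(y // 29)
    factor = factor > 29
    b += factor[speed]
    speed = 35
    if rows <= y and y != rows:
        emit(speed)
        b = y < y
    if speed == y:
        record(factor)
        factor += 31
    return b

14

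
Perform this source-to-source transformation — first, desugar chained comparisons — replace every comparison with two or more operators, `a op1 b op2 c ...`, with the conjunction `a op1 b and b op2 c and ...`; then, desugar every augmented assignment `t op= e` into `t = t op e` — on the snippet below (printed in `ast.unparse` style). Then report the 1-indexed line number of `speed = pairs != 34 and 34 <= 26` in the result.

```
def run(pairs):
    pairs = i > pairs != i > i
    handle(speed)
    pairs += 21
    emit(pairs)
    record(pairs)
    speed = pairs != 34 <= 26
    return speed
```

7

Transformed code:
def run(pairs):
    pairs = i > pairs and pairs != i and (i > i)
    handle(speed)
    pairs = pairs + 21
    emit(pairs)
    record(pairs)
    speed = pairs != 34 and 34 <= 26
    return speed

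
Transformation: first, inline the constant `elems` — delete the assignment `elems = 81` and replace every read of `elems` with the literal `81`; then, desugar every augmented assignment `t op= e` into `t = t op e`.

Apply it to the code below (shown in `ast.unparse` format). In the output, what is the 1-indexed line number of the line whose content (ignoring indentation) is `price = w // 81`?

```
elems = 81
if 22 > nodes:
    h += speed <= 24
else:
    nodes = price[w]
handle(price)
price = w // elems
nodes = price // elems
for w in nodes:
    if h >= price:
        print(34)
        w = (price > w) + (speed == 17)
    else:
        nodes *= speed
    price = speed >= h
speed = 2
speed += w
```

6

Transformed code:
if 22 > nodes:
    h = h + (speed <= 24)
else:
    nodes = price[w]
handle(price)
price = w // 81
nodes = price // 81
for w in nodes:
    if h >= price:
        print(34)
        w = (price > w) + (speed == 17)
    else:
        nodes = nodes * speed
    price = speed >= h
speed = 2
speed = speed + w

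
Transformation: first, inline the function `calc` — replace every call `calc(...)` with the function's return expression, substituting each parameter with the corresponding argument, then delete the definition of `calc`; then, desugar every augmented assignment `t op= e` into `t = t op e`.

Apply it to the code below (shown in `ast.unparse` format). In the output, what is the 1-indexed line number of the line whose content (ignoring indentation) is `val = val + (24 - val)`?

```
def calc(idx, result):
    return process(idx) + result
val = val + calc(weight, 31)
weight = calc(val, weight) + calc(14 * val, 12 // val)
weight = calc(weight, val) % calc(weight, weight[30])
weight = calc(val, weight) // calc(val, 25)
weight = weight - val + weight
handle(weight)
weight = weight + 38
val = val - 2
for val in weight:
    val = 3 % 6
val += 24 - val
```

Transformed code:
val = val + (process(weight) + 31)
weight = process(val) + weight + (process(14 * val) + 12 // val)
weight = (process(weight) + val) % (process(weight) + weight[30])
weight = (process(val) + weight) // (process(val) + 25)
weight = weight - val + weight
handle(weight)
weight = weight + 38
val = val - 2
for val in weight:
    val = 3 % 6
val = val + (24 - val)

11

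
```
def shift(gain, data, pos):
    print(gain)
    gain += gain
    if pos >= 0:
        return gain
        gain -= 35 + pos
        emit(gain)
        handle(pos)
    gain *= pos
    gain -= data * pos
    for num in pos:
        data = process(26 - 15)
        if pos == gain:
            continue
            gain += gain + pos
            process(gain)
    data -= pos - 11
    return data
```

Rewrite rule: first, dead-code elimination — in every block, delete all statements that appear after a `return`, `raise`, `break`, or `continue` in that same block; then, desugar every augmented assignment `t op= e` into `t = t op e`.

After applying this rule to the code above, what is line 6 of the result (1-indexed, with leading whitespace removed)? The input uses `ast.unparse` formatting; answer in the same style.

Transformed code:
def shift(gain, data, pos):
    print(gain)
    gain = gain + gain
    if pos >= 0:
        return gain
    gain = gain * pos
    gain = gain - data * pos
    for num in pos:
        data = process(26 - 15)
        if pos == gain:
            continue
    data = data - (pos - 11)
    return data

gain = gain * pos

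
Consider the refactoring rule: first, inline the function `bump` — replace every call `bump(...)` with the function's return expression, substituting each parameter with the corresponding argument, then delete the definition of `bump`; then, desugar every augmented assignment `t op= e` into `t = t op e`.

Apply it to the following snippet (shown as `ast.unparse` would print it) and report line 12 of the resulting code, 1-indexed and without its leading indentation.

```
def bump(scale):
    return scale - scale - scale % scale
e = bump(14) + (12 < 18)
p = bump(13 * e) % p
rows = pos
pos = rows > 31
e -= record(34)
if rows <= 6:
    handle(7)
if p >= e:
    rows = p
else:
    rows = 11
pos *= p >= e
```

pos = pos * (p >= e)

Transformed code:
e = 14 - 14 - 14 % 14 + (12 < 18)
p = (13 * e - 13 * e - 13 * e % (13 * e)) % p
rows = pos
pos = rows > 31
e = e - record(34)
if rows <= 6:
    handle(7)
if p >= e:
    rows = p
else:
    rows = 11
pos = pos * (p >= e)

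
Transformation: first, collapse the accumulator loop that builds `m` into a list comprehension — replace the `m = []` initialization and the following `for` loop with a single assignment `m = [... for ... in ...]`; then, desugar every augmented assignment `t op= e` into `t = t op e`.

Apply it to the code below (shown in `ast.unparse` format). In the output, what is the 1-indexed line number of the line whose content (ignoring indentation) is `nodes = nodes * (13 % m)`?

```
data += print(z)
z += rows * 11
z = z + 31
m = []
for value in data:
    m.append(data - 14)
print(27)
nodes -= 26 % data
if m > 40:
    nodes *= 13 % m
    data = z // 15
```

Transformed code:
data = data + print(z)
z = z + rows * 11
z = z + 31
m = [data - 14 for value in data]
print(27)
nodes = nodes - 26 % data
if m > 40:
    nodes = nodes * (13 % m)
    data = z // 15

8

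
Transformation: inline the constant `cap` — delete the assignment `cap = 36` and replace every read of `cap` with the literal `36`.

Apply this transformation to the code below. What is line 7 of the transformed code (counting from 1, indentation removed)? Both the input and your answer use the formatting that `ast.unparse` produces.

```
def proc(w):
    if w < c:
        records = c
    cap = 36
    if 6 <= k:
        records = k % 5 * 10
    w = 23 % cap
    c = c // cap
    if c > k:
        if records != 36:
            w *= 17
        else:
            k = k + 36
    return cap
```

Transformed code:
def proc(w):
    if w < c:
        records = c
    if 6 <= k:
        records = k % 5 * 10
    w = 23 % 36
    c = c // 36
    if c > k:
        if records != 36:
            w *= 17
        else:
            k = k + 36
    return 36

c = c // 36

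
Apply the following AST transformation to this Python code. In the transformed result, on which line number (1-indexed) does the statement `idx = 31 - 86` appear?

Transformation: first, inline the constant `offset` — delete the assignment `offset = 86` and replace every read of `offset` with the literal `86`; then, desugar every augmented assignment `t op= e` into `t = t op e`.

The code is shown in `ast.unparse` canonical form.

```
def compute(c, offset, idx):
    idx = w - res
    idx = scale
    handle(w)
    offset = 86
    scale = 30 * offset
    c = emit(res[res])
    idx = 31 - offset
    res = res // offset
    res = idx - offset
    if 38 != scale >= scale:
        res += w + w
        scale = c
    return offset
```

Transformed code:
def compute(c, offset, idx):
    idx = w - res
    idx = scale
    handle(w)
    scale = 30 * 86
    c = emit(res[res])
    idx = 31 - 86
    res = res // 86
    res = idx - 86
    if 38 != scale >= scale:
        res = res + (w + w)
        scale = c
    return 86

7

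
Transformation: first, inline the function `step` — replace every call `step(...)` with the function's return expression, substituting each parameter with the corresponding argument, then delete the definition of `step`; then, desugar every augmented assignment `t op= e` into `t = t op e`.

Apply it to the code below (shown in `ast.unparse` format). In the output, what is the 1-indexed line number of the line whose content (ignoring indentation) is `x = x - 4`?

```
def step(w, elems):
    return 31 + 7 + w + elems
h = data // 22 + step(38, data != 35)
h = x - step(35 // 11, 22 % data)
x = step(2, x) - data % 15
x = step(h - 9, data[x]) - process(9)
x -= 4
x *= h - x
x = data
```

Transformed code:
h = data // 22 + (31 + 7 + 38 + (data != 35))
h = x - (31 + 7 + 35 // 11 + 22 % data)
x = 31 + 7 + 2 + x - data % 15
x = 31 + 7 + (h - 9) + data[x] - process(9)
x = x - 4
x = x * (h - x)
x = data

5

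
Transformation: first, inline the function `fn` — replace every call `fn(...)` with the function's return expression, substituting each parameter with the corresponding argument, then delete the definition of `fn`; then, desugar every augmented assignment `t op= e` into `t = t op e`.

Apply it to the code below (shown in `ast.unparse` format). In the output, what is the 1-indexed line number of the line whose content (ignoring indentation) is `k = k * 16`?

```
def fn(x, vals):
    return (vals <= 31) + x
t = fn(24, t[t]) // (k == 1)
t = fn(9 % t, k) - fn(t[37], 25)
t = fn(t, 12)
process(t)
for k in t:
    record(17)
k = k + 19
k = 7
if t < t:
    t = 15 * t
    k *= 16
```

11

Transformed code:
t = ((t[t] <= 31) + 24) // (k == 1)
t = (k <= 31) + 9 % t - ((25 <= 31) + t[37])
t = (12 <= 31) + t
process(t)
for k in t:
    record(17)
k = k + 19
k = 7
if t < t:
    t = 15 * t
    k = k * 16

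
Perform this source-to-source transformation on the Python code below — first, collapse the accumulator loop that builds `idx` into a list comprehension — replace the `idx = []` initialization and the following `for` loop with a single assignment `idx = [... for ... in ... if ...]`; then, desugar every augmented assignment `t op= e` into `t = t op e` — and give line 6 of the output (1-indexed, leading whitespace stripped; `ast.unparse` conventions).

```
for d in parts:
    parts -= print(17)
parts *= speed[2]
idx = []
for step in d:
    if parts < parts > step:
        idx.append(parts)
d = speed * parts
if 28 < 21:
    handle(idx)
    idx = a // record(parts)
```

if 28 < 21:

Transformed code:
for d in parts:
    parts = parts - print(17)
parts = parts * speed[2]
idx = [parts for step in d if parts < parts > step]
d = speed * parts
if 28 < 21:
    handle(idx)
    idx = a // record(parts)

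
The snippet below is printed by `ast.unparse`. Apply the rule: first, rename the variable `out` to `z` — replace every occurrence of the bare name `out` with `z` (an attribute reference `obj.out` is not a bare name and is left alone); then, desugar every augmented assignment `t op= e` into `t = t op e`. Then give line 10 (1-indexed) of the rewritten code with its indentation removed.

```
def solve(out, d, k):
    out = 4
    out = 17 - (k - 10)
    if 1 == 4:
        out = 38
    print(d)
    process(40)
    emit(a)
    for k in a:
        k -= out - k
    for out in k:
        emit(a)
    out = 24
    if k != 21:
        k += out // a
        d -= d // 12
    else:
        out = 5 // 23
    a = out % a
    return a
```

k = k - (z - k)

Transformed code:
def solve(z, d, k):
    z = 4
    z = 17 - (k - 10)
    if 1 == 4:
        z = 38
    print(d)
    process(40)
    emit(a)
    for k in a:
        k = k - (z - k)
    for z in k:
        emit(a)
    z = 24
    if k != 21:
        k = k + z // a
        d = d - d // 12
    else:
        z = 5 // 23
    a = z % a
    return a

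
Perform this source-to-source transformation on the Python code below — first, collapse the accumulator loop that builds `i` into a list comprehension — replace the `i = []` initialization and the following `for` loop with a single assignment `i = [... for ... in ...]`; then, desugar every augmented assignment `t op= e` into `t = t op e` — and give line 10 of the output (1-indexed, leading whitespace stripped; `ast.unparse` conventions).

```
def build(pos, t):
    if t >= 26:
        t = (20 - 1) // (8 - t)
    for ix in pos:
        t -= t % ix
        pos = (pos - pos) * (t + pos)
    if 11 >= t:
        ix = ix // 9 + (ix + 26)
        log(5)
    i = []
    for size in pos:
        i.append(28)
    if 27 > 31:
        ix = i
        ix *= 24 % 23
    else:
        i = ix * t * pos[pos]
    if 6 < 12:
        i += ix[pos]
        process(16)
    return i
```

Transformed code:
def build(pos, t):
    if t >= 26:
        t = (20 - 1) // (8 - t)
    for ix in pos:
        t = t - t % ix
        pos = (pos - pos) * (t + pos)
    if 11 >= t:
        ix = ix // 9 + (ix + 26)
        log(5)
    i = [28 for size in pos]
    if 27 > 31:
        ix = i
        ix = ix * (24 % 23)
    else:
        i = ix * t * pos[pos]
    if 6 < 12:
        i = i + ix[pos]
        process(16)
    return i

i = [28 for size in pos]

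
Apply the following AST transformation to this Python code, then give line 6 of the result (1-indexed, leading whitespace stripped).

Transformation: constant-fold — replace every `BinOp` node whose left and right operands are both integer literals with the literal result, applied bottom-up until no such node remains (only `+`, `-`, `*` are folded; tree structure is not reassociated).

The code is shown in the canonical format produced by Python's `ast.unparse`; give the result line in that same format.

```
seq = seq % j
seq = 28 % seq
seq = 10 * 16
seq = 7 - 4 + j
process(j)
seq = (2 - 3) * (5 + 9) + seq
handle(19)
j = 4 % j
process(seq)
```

seq = -14 + seq

Transformed code:
seq = seq % j
seq = 28 % seq
seq = 160
seq = 3 + j
process(j)
seq = -14 + seq
handle(19)
j = 4 % j
process(seq)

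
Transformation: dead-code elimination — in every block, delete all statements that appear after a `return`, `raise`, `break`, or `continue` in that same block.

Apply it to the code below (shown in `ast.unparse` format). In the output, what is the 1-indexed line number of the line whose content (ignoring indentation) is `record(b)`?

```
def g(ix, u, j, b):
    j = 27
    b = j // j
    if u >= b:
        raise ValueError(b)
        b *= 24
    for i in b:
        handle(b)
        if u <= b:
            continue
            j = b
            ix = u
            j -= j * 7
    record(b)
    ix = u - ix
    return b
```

Transformed code:
def g(ix, u, j, b):
    j = 27
    b = j // j
    if u >= b:
        raise ValueError(b)
    for i in b:
        handle(b)
        if u <= b:
            continue
    record(b)
    ix = u - ix
    return b

10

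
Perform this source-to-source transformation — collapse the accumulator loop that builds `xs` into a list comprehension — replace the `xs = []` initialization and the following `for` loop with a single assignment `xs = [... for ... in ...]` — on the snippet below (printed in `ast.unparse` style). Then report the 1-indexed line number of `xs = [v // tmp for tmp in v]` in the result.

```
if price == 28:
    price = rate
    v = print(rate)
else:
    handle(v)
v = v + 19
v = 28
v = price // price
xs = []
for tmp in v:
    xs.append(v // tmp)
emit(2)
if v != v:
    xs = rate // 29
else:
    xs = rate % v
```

9

Transformed code:
if price == 28:
    price = rate
    v = print(rate)
else:
    handle(v)
v = v + 19
v = 28
v = price // price
xs = [v // tmp for tmp in v]
emit(2)
if v != v:
    xs = rate // 29
else:
    xs = rate % v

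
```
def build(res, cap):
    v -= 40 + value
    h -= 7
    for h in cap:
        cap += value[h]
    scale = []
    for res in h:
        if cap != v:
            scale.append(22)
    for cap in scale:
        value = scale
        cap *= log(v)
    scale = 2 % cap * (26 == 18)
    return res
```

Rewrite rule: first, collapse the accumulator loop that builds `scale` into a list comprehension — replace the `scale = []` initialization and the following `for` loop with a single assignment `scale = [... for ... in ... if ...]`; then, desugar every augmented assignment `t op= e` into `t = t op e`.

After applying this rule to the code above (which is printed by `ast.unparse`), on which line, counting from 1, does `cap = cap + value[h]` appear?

5

Transformed code:
def build(res, cap):
    v = v - (40 + value)
    h = h - 7
    for h in cap:
        cap = cap + value[h]
    scale = [22 for res in h if cap != v]
    for cap in scale:
        value = scale
        cap = cap * log(v)
    scale = 2 % cap * (26 == 18)
    return res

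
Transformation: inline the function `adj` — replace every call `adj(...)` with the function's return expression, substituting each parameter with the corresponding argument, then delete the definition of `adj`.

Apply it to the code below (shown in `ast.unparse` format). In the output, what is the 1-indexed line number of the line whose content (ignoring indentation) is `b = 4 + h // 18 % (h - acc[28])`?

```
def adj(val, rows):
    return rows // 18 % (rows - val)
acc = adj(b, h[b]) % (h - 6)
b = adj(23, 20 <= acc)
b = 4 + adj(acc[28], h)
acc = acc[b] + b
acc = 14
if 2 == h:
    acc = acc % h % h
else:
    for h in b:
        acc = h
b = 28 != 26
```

3

Transformed code:
acc = h[b] // 18 % (h[b] - b) % (h - 6)
b = (20 <= acc) // 18 % ((20 <= acc) - 23)
b = 4 + h // 18 % (h - acc[28])
acc = acc[b] + b
acc = 14
if 2 == h:
    acc = acc % h % h
else:
    for h in b:
        acc = h
b = 28 != 26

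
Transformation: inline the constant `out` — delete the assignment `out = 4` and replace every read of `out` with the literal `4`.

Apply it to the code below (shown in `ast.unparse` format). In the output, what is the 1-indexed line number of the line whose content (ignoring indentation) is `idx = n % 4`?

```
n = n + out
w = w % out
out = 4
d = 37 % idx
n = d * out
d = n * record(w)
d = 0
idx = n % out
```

Transformed code:
n = n + 4
w = w % 4
d = 37 % idx
n = d * 4
d = n * record(w)
d = 0
idx = n % 4

7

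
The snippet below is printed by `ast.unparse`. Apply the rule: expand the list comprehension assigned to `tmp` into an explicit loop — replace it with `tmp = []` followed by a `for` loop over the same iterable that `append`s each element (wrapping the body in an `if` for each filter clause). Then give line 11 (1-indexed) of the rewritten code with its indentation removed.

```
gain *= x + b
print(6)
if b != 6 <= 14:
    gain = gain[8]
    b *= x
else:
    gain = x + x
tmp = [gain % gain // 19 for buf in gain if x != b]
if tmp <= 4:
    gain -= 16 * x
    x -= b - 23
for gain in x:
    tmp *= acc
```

Transformed code:
gain *= x + b
print(6)
if b != 6 <= 14:
    gain = gain[8]
    b *= x
else:
    gain = x + x
tmp = []
for buf in gain:
    if x != b:
        tmp.append(gain % gain // 19)
if tmp <= 4:
    gain -= 16 * x
    x -= b - 23
for gain in x:
    tmp *= acc

tmp.append(gain % gain // 19)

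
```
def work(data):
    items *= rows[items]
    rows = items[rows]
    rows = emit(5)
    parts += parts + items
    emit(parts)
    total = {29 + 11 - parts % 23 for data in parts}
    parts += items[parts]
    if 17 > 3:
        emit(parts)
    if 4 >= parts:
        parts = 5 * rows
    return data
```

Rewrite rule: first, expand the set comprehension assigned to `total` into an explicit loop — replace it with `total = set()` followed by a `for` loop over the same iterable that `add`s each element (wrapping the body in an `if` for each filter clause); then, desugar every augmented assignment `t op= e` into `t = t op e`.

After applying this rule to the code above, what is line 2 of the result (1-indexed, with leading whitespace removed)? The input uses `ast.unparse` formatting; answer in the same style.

Transformed code:
def work(data):
    items = items * rows[items]
    rows = items[rows]
    rows = emit(5)
    parts = parts + (parts + items)
    emit(parts)
    total = set()
    for data in parts:
        total.add(29 + 11 - parts % 23)
    parts = parts + items[parts]
    if 17 > 3:
        emit(parts)
    if 4 >= parts:
        parts = 5 * rows
    return data

items = items * rows[items]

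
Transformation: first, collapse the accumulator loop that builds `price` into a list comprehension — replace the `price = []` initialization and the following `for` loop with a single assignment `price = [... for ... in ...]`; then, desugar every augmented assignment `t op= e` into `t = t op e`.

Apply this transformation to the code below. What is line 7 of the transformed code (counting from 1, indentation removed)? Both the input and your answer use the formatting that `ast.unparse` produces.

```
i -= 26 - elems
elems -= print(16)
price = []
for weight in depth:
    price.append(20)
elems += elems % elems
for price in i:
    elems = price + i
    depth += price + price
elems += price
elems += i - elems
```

depth = depth + (price + price)

Transformed code:
i = i - (26 - elems)
elems = elems - print(16)
price = [20 for weight in depth]
elems = elems + elems % elems
for price in i:
    elems = price + i
    depth = depth + (price + price)
elems = elems + price
elems = elems + (i - elems)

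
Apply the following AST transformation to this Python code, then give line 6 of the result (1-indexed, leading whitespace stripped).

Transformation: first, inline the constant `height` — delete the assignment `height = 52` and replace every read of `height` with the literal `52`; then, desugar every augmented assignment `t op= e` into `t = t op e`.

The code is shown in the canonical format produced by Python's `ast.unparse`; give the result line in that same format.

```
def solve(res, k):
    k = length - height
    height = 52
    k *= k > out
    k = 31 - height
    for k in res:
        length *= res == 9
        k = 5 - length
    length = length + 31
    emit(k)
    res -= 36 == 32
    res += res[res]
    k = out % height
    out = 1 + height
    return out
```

length = length * (res == 9)

Transformed code:
def solve(res, k):
    k = length - 52
    k = k * (k > out)
    k = 31 - 52
    for k in res:
        length = length * (res == 9)
        k = 5 - length
    length = length + 31
    emit(k)
    res = res - (36 == 32)
    res = res + res[res]
    k = out % 52
    out = 1 + 52
    return out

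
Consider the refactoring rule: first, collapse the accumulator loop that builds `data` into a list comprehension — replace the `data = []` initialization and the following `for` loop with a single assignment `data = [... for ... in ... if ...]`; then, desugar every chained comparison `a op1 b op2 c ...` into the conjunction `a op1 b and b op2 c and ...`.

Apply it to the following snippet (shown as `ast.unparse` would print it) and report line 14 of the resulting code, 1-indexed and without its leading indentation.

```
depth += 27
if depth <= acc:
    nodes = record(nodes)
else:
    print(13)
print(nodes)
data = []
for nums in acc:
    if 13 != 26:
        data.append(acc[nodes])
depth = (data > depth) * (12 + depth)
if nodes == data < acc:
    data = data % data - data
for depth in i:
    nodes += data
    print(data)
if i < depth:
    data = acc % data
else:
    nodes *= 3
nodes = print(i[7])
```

Transformed code:
depth += 27
if depth <= acc:
    nodes = record(nodes)
else:
    print(13)
print(nodes)
data = [acc[nodes] for nums in acc if 13 != 26]
depth = (data > depth) * (12 + depth)
if nodes == data and data < acc:
    data = data % data - data
for depth in i:
    nodes += data
    print(data)
if i < depth:
    data = acc % data
else:
    nodes *= 3
nodes = print(i[7])

if i < depth:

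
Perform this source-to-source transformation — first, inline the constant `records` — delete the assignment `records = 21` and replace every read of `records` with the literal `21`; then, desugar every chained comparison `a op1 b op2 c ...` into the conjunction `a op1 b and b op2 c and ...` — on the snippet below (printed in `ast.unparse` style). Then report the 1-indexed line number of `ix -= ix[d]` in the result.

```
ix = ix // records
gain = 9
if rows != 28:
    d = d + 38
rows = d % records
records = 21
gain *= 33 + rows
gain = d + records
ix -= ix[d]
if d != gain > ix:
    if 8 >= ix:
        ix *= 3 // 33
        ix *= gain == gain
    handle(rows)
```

8

Transformed code:
ix = ix // 21
gain = 9
if rows != 28:
    d = d + 38
rows = d % 21
gain *= 33 + rows
gain = d + 21
ix -= ix[d]
if d != gain and gain > ix:
    if 8 >= ix:
        ix *= 3 // 33
        ix *= gain == gain
    handle(rows)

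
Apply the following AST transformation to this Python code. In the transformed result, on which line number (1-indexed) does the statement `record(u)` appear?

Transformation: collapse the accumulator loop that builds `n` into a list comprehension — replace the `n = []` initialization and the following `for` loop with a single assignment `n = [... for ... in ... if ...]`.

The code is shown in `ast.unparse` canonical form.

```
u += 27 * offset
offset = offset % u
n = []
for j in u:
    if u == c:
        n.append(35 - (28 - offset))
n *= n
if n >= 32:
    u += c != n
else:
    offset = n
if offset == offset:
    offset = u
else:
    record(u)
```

Transformed code:
u += 27 * offset
offset = offset % u
n = [35 - (28 - offset) for j in u if u == c]
n *= n
if n >= 32:
    u += c != n
else:
    offset = n
if offset == offset:
    offset = u
else:
    record(u)

12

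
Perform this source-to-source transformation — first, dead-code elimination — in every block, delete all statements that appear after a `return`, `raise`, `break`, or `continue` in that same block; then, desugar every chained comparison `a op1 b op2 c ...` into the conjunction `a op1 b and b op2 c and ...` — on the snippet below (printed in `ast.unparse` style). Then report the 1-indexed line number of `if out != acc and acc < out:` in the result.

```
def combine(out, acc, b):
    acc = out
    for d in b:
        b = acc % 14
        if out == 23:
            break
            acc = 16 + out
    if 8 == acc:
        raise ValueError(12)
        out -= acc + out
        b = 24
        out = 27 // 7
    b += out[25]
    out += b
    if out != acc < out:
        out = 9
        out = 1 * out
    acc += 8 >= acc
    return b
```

Transformed code:
def combine(out, acc, b):
    acc = out
    for d in b:
        b = acc % 14
        if out == 23:
            break
    if 8 == acc:
        raise ValueError(12)
    b += out[25]
    out += b
    if out != acc and acc < out:
        out = 9
        out = 1 * out
    acc += 8 >= acc
    return b

11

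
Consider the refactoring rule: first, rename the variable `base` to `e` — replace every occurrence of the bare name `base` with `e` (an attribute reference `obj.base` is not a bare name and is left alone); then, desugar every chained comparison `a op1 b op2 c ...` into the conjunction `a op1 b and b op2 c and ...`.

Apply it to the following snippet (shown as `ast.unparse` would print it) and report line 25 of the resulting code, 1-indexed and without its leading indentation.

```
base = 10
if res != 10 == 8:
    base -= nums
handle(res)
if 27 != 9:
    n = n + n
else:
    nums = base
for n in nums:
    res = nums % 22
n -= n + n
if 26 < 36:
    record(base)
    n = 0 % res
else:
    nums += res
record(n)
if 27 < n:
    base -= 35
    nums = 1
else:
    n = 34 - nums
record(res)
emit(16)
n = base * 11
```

Transformed code:
e = 10
if res != 10 and 10 == 8:
    e -= nums
handle(res)
if 27 != 9:
    n = n + n
else:
    nums = e
for n in nums:
    res = nums % 22
n -= n + n
if 26 < 36:
    record(e)
    n = 0 % res
else:
    nums += res
record(n)
if 27 < n:
    e -= 35
    nums = 1
else:
    n = 34 - nums
record(res)
emit(16)
n = e * 11

n = e * 11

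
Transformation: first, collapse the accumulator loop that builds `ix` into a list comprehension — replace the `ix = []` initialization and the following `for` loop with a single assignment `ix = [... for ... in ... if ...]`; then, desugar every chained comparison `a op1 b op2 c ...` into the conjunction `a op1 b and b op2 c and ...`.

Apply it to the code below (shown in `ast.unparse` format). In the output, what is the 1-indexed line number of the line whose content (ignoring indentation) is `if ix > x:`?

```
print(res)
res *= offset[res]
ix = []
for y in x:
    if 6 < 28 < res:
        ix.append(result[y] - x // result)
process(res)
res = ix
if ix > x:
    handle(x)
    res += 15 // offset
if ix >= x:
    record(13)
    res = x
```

Transformed code:
print(res)
res *= offset[res]
ix = [result[y] - x // result for y in x if 6 < 28 and 28 < res]
process(res)
res = ix
if ix > x:
    handle(x)
    res += 15 // offset
if ix >= x:
    record(13)
    res = x

6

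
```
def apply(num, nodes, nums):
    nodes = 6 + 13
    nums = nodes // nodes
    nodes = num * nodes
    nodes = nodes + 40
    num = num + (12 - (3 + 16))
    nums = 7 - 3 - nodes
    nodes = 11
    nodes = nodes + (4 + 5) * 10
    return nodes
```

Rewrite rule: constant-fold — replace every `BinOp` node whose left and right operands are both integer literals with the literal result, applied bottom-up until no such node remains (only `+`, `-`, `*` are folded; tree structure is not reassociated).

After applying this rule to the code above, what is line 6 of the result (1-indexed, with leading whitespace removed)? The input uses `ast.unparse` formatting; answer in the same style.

Transformed code:
def apply(num, nodes, nums):
    nodes = 19
    nums = nodes // nodes
    nodes = num * nodes
    nodes = nodes + 40
    num = num + -7
    nums = 4 - nodes
    nodes = 11
    nodes = nodes + 90
    return nodes

num = num + -7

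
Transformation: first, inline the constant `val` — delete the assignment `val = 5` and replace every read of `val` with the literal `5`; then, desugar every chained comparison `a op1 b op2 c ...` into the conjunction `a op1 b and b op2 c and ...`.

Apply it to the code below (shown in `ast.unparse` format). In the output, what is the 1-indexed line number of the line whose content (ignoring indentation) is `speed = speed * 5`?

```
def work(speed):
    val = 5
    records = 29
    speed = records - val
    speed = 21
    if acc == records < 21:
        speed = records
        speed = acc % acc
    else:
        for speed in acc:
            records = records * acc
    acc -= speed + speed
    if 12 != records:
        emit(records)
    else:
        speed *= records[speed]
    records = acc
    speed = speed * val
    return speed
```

Transformed code:
def work(speed):
    records = 29
    speed = records - 5
    speed = 21
    if acc == records and records < 21:
        speed = records
        speed = acc % acc
    else:
        for speed in acc:
            records = records * acc
    acc -= speed + speed
    if 12 != records:
        emit(records)
    else:
        speed *= records[speed]
    records = acc
    speed = speed * 5
    return speed

17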